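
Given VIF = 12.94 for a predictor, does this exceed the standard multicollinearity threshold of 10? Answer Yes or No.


The threshold is 10.
VIF = 12.94 is >= 10.
Multicollinearity indication: Yes.

Yes


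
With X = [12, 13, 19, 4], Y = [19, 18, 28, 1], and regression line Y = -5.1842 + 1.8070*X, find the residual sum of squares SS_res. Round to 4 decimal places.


For each point, residual = actual - predicted.
Residuals: [2.5002, -0.3068, -1.1488, -1.0438].
Sum of squared residuals = 8.7544.

8.7544


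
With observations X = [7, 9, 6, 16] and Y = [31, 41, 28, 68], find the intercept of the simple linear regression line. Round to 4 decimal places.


Compute b1 = 4.0328 from the OLS formula.
With xbar = 9.5000 and ybar = 42.0000, the intercept is:
b0 = 42.0000 - 4.0328 * 9.5000 = 3.6885.

3.6885


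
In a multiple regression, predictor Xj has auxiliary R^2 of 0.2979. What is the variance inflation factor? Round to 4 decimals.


VIF = 1 / (1 - 0.2979).
= 1 / 0.7021 = 1.4243.

1.4243


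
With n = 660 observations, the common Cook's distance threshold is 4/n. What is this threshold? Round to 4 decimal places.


The threshold is 4/n.
4/660 = 0.0061.

0.0061


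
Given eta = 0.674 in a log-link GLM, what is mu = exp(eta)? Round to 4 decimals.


Apply the inverse link:
mu = e^0.674 = 1.9621.

1.9621


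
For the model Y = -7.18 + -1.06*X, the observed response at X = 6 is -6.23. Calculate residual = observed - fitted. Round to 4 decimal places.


Fitted value at X = 6 is yhat = -7.18 + -1.06*6 = -13.5400.
Residual = -6.23 - -13.5400 = 7.3100.

7.3100


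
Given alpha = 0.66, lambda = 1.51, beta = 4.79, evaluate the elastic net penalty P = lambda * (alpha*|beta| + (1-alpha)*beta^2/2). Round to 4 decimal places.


L1 component = 0.66 * |4.79| = 3.1614.
L2 component = 0.34 * 4.79^2 / 2 = 3.9005.
Penalty = 1.51 * (3.1614 + 3.9005) = 1.51 * 7.0619 = 10.6635.

10.6635


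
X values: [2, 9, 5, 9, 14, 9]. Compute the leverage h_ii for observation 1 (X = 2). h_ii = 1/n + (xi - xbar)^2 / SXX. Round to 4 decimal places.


Compute xbar = 8.0000 with n = 6 observations.
SXX = 84.0000.
Leverage = 1/6 + (2 - 8.0000)^2/84.0000 = 0.5952.

0.5952


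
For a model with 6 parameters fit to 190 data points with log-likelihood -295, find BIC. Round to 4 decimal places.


ln(190) = 5.247024.
k * ln(n) = 6 * 5.247024 = 31.482144.
-2L = 590.
BIC = 31.482144 + 590 = 621.482144, which rounds to 621.4821.

621.4821


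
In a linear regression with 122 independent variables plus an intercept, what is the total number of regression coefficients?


Including the intercept, the model has 122 predictor coefficients + 1 intercept.
Total = 123.

123


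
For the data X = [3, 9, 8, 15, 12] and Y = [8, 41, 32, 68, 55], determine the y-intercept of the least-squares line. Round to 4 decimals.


First find the slope: b1 = 5.0665.
Means: xbar = 9.4000, ybar = 40.8000.
b0 = ybar - b1 * xbar = 40.8000 - 5.0665 * 9.4000 = -6.8251.

-6.8251


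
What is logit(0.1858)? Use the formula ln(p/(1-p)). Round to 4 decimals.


Compute the odds: 0.1858/0.8142 = 0.2282.
Take the natural log: ln(0.2282) = -1.4775.

-1.4775


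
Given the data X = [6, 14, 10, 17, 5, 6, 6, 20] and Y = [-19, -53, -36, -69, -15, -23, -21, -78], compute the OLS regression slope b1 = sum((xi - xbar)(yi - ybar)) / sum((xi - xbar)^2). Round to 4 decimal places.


Calculate xbar = 10.5000, ybar = -39.2500.
S_xx = 236.0000, S_xy = -991.0000.
Using b1 = S_xy / S_xx = -991.0000 / 236.0000, we get b1 = -4.1992.

-4.1992


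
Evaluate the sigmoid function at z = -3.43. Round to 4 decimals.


First, exp(3.4300) = 30.8766.
Then sigma(z) = 1/(1 + 30.8766) = 0.0314.

0.0314


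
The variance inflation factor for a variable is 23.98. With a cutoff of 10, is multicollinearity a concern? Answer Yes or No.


The threshold is 10.
VIF = 23.98 is >= 10.
Multicollinearity indication: Yes.

Yes


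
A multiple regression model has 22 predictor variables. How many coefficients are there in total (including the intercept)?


Total coefficients = number of predictors + 1 (for the intercept).
= 22 + 1 = 23.

23


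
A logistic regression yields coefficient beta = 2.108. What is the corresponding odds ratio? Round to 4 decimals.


exp(2.108) = 8.2318.
So the odds ratio is 8.2318.

8.2318


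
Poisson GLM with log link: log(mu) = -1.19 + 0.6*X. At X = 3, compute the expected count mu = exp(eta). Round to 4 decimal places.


eta = -1.19 + 0.6 * 3 = 0.6100.
mu = exp(0.6100) = 1.8404.

1.8404


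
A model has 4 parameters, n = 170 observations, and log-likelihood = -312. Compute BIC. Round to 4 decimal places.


k * ln(n) = 4 * ln(170) = 4 * 5.135798 = 20.543192.
-2 * loglik = -2 * (-312) = 624.
BIC = 20.543192 + 624 = 644.543192, which rounds to 644.5432.

644.5432


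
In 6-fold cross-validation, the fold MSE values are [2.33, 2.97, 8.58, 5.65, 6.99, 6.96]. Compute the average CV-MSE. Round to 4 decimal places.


Total MSE across folds = 33.4800.
CV-MSE = 33.4800/6 = 5.5800.

5.5800


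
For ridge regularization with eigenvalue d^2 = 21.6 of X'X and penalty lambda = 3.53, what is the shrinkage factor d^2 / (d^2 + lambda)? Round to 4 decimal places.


d^2 + lambda = 21.6 + 3.53 = 25.1300.
Shrinkage factor = 21.6/25.1300 = 0.8595.

0.8595


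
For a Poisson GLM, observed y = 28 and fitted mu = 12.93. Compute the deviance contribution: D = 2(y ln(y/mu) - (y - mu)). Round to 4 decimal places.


y/mu = 28/12.93 = 2.165507 (approx.), and ln(28/12.93) = 0.772654.
y * ln(y/mu) = 28 * 0.772654 = 21.634312.
y - mu = 15.07.
D = 2 * (21.634312 - 15.07) = 13.128624, which rounds to 13.1286.

13.1286


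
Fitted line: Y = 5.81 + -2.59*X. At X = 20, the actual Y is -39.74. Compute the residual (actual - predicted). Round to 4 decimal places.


Predicted = 5.81 + -2.59 * 20 = -45.9900.
Residual = -39.74 - -45.9900 = 6.2500.

6.2500


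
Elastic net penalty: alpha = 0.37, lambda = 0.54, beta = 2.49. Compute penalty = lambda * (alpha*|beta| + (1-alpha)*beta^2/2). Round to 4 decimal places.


alpha * |beta| = 0.37 * 2.49 = 0.9213.
(1-alpha) * beta^2/2 = 0.63 * 6.2001/2 = 1.9530.
Total = 0.54 * (0.9213 + 1.9530) = 1.5521.

1.5521


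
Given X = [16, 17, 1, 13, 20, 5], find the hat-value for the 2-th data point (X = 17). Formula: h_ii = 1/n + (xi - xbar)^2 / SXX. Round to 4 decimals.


Mean of X: xbar = 12.0000.
SXX = 276.0000.
For X = 17: h = 1/6 + (17 - 12.0000)^2/276.0000 = 0.2572.

0.2572


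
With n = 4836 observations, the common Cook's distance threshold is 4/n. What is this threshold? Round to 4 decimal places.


Using the rule of thumb:
Threshold = 4 / 4836 = 0.0008.

0.0008


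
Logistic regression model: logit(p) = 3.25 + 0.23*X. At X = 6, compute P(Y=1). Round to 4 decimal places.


z = 3.25 + 0.23 * 6 = 4.6300.
Sigmoid: P = 1 / (1 + exp(-4.6300)) = 0.9903.

0.9903


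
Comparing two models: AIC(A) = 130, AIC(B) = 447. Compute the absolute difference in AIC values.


|AIC_A - AIC_B| = |130 - 447| = 317.
Model A is preferred (lower AIC).

317


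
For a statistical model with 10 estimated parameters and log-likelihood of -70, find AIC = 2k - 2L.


AIC = 2k - 2*loglik = 2(10) - 2(-70).
= 20 + 140 = 160.

160


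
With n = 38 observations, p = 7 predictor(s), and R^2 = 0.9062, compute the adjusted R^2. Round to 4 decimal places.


Adjusted R^2 = 1 - (1 - R^2) * (n-1)/(n-p-1).
(1 - R^2) = 0.0938.
(n-1)/(n-p-1) = 37/30.
(1 - R^2) * (n-1) = 0.0938 * 37 = 3.4706.
Divide by (n-p-1): 3.4706 / 30 = 0.1157.
Adj R^2 = 1 - 0.1157 = 0.8843.

0.8843


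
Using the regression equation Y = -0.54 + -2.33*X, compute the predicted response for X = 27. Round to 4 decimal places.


Plug X = 27 into Y = -0.54 + -2.33*X:
Y = -0.54 + -62.9100 = -63.4500.

-63.4500


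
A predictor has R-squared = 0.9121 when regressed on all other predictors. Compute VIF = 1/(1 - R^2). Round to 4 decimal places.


VIF = 1 / (1 - 0.9121).
= 1 / 0.0879 = 11.3766.

11.3766


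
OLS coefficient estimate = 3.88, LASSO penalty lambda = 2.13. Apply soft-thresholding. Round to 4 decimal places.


|beta_OLS| = 3.88.
lambda = 2.13.
Since |beta| > lambda, coefficient = sign(beta)*(|beta| - lambda) = 1.7500.
Result = 1.7500.

1.7500


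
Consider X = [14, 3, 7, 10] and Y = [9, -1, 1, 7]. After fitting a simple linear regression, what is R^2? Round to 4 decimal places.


The fitted line is Y = -4.3692 + 0.9846*X.
SSres = 4.9846, SStot = 68.0000.
R^2 = 1 - SSres/SStot = 0.9267.

0.9267


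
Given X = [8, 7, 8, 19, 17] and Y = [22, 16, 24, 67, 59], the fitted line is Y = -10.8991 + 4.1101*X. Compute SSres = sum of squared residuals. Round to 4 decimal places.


For each point, residual = actual - predicted.
Residuals: [0.0183, -1.8716, 2.0183, -0.1928, 0.0274].
Sum of squared residuals = 7.6147.

7.6147


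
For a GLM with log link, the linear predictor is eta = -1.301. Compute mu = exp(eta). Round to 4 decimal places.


The inverse log link gives:
mu = exp(-1.301) = 0.2723.

0.2723


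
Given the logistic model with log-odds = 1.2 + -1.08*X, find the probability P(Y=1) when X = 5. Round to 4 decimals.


Compute z = 1.2 + (-1.08)(5) = -4.2000.
exp(-z) = 66.6863.
P = 1/(1 + 66.6863) = 0.0148.

0.0148


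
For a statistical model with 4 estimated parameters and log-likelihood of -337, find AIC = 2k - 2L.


Compute:
2k = 2*4 = 8.
-2*loglik = -2*(-337) = 674.
AIC = 8 + 674 = 682.

682


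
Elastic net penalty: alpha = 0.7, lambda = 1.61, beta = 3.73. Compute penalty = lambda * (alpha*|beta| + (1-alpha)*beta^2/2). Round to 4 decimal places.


L1 component = 0.7 * |3.73| = 2.6110.
L2 component = 0.3 * 3.73^2 / 2 = 2.0869.
Penalty = 1.61 * (2.6110 + 2.0869) = 1.61 * 4.6979 = 7.5637.

7.5637


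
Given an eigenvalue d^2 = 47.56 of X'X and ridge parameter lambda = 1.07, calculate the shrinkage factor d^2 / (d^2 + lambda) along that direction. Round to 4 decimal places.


d^2 + lambda = 47.56 + 1.07 = 48.6300.
Shrinkage factor = 47.56/48.6300 = 0.9780.

0.9780


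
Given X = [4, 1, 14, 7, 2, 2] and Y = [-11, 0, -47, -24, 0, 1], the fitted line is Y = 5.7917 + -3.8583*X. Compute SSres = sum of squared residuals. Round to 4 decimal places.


Predicted values from Y = 5.7917 + -3.8583*X.
Residuals: [-1.3585, -1.9334, 1.2245, -2.7836, 1.9249, 2.9249].
SSres = 27.0917.

27.0917


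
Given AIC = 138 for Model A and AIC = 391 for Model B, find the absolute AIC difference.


|AIC_A - AIC_B| = |138 - 391| = 253.
Model A is preferred (lower AIC).

253


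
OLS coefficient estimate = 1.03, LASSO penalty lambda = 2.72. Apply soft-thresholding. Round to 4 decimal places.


|beta_OLS| = 1.03.
lambda = 2.72.
Since |beta| <= lambda, the coefficient is set to 0.
Result = 0.0000.

0.0000


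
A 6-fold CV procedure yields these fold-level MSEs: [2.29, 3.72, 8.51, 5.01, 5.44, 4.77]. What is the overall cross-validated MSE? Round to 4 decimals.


Sum of fold MSEs = 29.7400.
Average = 29.7400 / 6 = 4.9567.

4.9567


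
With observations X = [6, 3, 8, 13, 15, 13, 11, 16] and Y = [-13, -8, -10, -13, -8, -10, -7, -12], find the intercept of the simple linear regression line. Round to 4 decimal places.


The slope is b1 = -0.0643.
Sample means are xbar = 10.6250 and ybar = -10.1250.
Intercept: b0 = -10.1250 - (-0.0643)(10.6250) = -9.4422.

-9.4422


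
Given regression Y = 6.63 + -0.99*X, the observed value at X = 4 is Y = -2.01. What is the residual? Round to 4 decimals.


Predicted = 6.63 + -0.99 * 4 = 2.6700.
Residual = -2.01 - 2.6700 = -4.6800.

-4.6800


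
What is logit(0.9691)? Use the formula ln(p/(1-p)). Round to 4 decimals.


Compute the odds: 0.9691/0.0309 = 31.3625.
Take the natural log: ln(31.3625) = 3.4456.

3.4456


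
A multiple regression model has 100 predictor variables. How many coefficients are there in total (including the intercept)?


Each predictor gets one coefficient, plus one intercept.
Total parameters = 100 + 1 = 101.

101


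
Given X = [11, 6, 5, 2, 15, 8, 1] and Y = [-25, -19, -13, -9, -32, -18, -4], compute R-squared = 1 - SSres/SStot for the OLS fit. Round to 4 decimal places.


After computing the OLS fit (b0=-4.2023, b1=-1.8872):
SSres = 19.8444, SStot = 542.8571.
R^2 = 1 - 19.8444/542.8571 = 0.9634.

0.9634


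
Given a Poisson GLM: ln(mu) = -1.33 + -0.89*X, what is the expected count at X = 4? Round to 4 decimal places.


Linear predictor: eta = -1.33 + (-0.89)(4) = -4.8900.
Expected count: mu = exp(-4.8900) = 0.0075.

0.0075


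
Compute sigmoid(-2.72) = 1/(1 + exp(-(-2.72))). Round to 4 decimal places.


Compute exp(2.7200) = 15.1803.
Sigmoid = 1 / (1 + 15.1803) = 1 / 16.1803 = 0.0618.

0.0618


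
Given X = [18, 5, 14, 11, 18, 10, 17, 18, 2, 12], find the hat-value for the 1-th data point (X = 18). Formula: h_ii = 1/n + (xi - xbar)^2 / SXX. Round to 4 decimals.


Mean of X: xbar = 12.5000.
SXX = 288.5000.
For X = 18: h = 1/10 + (18 - 12.5000)^2/288.5000 = 0.2049.

0.2049


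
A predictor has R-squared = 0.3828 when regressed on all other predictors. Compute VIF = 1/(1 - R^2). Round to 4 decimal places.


VIF = 1 / (1 - 0.3828).
= 1 / 0.6172 = 1.6202.

1.6202


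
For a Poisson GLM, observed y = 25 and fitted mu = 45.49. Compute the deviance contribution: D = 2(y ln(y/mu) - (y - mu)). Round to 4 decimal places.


Compute y*ln(y/mu) = 25*ln(25/45.49) = 25*-0.598617 = -14.965425.
y - mu = -20.49.
D = 2*(-14.965425 - (-20.49)) = 11.049150, which rounds to 11.0492.

11.0492


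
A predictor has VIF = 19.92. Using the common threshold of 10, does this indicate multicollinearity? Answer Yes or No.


The threshold is 10.
VIF = 19.92 is >= 10.
Multicollinearity indication: Yes.

Yes


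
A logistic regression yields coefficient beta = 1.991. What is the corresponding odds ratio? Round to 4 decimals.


The odds ratio is computed as:
OR = e^(1.991) = 7.3229.

7.3229


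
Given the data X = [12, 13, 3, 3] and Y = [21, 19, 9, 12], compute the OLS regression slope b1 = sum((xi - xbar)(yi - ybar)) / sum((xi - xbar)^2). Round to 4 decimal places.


Calculate xbar = 7.7500, ybar = 15.2500.
S_xx = 90.7500, S_xy = 89.2500.
Using b1 = S_xy / S_xx = 89.2500 / 90.7500, we get b1 = 0.9835.

0.9835


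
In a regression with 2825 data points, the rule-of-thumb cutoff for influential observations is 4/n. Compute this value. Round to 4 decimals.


The threshold is 4/n.
4/2825 = 0.0014.

0.0014


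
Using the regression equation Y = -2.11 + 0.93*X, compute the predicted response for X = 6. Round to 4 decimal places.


Predicted value:
Y = -2.11 + (0.93)(6) = -2.11 + 5.5800 = 3.4700.

3.4700


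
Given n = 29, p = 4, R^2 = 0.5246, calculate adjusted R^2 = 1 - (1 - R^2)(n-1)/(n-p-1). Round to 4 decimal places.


Adjusted R^2 = 1 - (1 - R^2) * (n-1)/(n-p-1).
(1 - R^2) = 0.4754.
(n-1)/(n-p-1) = 28/24.
(1 - R^2) * (n-1) = 0.4754 * 28 = 13.3112.
Divide by (n-p-1): 13.3112 / 24 = 0.5546.
Adj R^2 = 1 - 0.5546 = 0.4454.

0.4454


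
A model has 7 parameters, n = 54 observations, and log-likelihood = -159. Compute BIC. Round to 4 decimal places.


Compute k*ln(n) = 7*ln(54) = 7*3.988984 = 27.922888.
Then -2*loglik = 318.
BIC = 27.922888 + 318 = 345.922888, which rounds to 345.9229.

345.9229


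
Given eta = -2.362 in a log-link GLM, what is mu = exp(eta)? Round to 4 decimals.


mu = exp(eta) = exp(-2.362).
= 0.0942.

0.0942


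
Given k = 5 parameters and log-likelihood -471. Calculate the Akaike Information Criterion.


Compute:
2k = 2*5 = 10.
-2*loglik = -2*(-471) = 942.
AIC = 10 + 942 = 952.

952


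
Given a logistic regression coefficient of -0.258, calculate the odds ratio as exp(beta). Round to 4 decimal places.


The odds ratio is computed as:
OR = e^(-0.258) = 0.7726.

0.7726


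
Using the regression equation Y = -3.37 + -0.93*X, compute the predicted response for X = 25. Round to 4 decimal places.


Substitute X = 25 into the equation:
Y = -3.37 + -0.93 * 25 = -3.37 + -23.2500 = -26.6200.

-26.6200


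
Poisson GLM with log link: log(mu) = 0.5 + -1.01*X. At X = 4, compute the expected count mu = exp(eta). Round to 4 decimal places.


Linear predictor: eta = 0.5 + (-1.01)(4) = -3.5400.
Expected count: mu = exp(-3.5400) = 0.0290.

0.0290


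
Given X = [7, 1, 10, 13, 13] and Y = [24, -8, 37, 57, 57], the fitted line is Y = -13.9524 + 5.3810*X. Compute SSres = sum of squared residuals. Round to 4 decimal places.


Predicted values from Y = -13.9524 + 5.3810*X.
Residuals: [0.2854, 0.5714, -2.8576, 0.9994, 0.9994].
SSres = 10.5714.

10.5714


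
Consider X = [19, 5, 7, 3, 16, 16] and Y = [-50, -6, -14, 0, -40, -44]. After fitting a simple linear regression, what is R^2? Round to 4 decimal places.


After computing the OLS fit (b0=9.1507, b1=-3.1652):
SSres = 11.0551, SStot = 2315.3333.
R^2 = 1 - 11.0551/2315.3333 = 0.9952.

0.9952


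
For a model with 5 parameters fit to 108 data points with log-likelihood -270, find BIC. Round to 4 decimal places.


ln(108) = 4.682131.
k * ln(n) = 5 * 4.682131 = 23.410655.
-2L = 540.
BIC = 23.410655 + 540 = 563.410655, which rounds to 563.4107.

563.4107


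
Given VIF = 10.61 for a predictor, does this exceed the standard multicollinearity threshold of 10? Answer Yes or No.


The threshold is 10.
VIF = 10.61 is >= 10.
Multicollinearity indication: Yes.

Yes


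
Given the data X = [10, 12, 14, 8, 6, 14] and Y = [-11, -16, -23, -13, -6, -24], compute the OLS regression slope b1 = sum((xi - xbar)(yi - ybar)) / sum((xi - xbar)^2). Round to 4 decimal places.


The sample means are xbar = 10.6667 and ybar = -15.5000.
Compute S_xx = 53.3333 and S_xy = -108.0000.
Slope b1 = S_xy / S_xx = -108.0000 / 53.3333 = -2.0250.

-2.0250


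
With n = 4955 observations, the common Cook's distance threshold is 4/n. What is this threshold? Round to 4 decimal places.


Using the rule of thumb:
Threshold = 4 / 4955 = 0.0008.

0.0008


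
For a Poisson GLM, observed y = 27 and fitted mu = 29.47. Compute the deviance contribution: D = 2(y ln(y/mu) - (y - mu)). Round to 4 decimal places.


Compute y*ln(y/mu) = 27*ln(27/29.47) = 27*-0.087536 = -2.363472.
y - mu = -2.47.
D = 2*(-2.363472 - (-2.47)) = 0.213056, which rounds to 0.2131.

0.2131


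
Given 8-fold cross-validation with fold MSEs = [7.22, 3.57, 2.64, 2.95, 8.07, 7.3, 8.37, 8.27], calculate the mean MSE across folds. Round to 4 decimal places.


Add all fold MSEs: 48.3900.
Divide by k = 8: 48.3900/8 = 6.0488.

6.0488


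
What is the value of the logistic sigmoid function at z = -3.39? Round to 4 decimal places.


exp(3.3900) = 29.6660.
1 + exp(-z) = 30.6660.
sigmoid = 1/30.6660 = 0.0326.

0.0326


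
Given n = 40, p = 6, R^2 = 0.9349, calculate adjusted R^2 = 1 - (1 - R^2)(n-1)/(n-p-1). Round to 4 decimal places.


Using the formula:
(1 - 0.9349) = 0.0651.
Multiply by 39/33: 0.0651 * 39 = 2.5389, then 2.5389 / 33 = 0.0769.
Adj R^2 = 1 - 0.0769 = 0.9231.

0.9231


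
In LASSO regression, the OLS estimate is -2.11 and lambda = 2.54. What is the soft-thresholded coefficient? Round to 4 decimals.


|beta_OLS| = 2.11.
lambda = 2.54.
Since |beta| <= lambda, the coefficient is set to 0.
Result = 0.0000.

0.0000


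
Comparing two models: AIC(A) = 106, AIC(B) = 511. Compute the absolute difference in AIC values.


Absolute difference = |106 - 511| = 405.
The model with lower AIC (A) is preferred.

405


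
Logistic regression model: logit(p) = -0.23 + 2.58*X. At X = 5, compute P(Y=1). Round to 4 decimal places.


Linear predictor: z = -0.23 + 2.58 * 5 = 12.6700.
P = 1/(1 + exp(-12.6700)) = 1/(1 + 0.0000) = 1.0000.

1.0000


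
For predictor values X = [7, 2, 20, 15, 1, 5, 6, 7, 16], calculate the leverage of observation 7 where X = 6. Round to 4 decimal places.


n = 9, xbar = 8.7778.
SXX = sum((xi - xbar)^2) = 351.5556.
h = 1/9 + (6 - 8.7778)^2 / 351.5556 = 0.1331.

0.1331


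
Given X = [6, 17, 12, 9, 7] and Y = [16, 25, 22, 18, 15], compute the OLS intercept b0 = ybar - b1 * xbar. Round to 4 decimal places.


The slope is b1 = 0.9239.
Sample means are xbar = 10.2000 and ybar = 19.2000.
Intercept: b0 = 19.2000 - (0.9239)(10.2000) = 9.7766.

9.7766


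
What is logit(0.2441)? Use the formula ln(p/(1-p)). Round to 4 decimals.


Compute the odds: 0.2441/0.7559 = 0.3229.
Take the natural log: ln(0.3229) = -1.1303.

-1.1303


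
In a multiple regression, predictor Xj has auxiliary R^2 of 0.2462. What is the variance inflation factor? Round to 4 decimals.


VIF = 1 / (1 - 0.2462).
= 1 / 0.7538 = 1.3266.

1.3266


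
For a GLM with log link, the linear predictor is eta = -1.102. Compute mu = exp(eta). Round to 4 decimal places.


The inverse log link gives:
mu = exp(-1.102) = 0.3322.

0.3322


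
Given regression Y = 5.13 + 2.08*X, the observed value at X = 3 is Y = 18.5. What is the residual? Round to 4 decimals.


Predicted = 5.13 + 2.08 * 3 = 11.3700.
Residual = 18.5 - 11.3700 = 7.1300.

7.1300


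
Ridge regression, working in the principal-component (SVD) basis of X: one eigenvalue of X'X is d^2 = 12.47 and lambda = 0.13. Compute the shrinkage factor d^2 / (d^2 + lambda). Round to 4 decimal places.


d^2 + lambda = 12.47 + 0.13 = 12.6000.
Shrinkage factor = 12.47/12.6000 = 0.9897.

0.9897


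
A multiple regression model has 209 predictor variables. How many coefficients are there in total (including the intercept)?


Each predictor gets one coefficient, plus one intercept.
Total parameters = 209 + 1 = 210.

210


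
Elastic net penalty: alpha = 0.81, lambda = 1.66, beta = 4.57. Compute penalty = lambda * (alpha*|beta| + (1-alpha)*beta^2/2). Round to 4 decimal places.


L1 component = 0.81 * |4.57| = 3.7017.
L2 component = 0.19 * 4.57^2 / 2 = 1.9841.
Penalty = 1.66 * (3.7017 + 1.9841) = 1.66 * 5.6858 = 9.4384.

9.4384


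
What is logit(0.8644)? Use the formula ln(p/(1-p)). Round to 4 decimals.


The odds are p/(1-p) = 0.8644 / 0.1356 = 6.3746.
logit(p) = ln(6.3746) = 1.8523.

1.8523


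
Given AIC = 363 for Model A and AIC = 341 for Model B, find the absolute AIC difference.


Absolute difference = |363 - 341| = 22.
The model with lower AIC (B) is preferred.

22


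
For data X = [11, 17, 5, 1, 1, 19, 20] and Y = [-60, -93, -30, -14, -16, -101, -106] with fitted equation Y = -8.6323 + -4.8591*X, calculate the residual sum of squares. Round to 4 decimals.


For each point, residual = actual - predicted.
Residuals: [2.0824, -1.7630, 2.9278, -0.5086, -2.5086, -0.0448, -0.1857].
Sum of squared residuals = 22.6048.

22.6048


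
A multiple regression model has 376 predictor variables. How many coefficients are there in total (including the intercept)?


Including the intercept, the model has 376 predictor coefficients + 1 intercept.
Total = 377.

377


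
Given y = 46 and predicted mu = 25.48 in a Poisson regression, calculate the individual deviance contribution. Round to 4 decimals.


y/mu = 46/25.48 = 1.805338 (approx.), and ln(46/25.48) = 0.590748.
y * ln(y/mu) = 46 * 0.590748 = 27.174408.
y - mu = 20.52.
D = 2 * (27.174408 - 20.52) = 13.308816, which rounds to 13.3088.

13.3088


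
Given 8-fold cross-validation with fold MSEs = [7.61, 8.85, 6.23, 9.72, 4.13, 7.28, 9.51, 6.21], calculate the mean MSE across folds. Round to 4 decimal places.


Sum of fold MSEs = 59.5400.
Average = 59.5400 / 8 = 7.4425.

7.4425


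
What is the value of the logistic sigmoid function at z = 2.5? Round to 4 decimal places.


exp(-2.5000) = 0.0821.
1 + exp(-z) = 1.0821.
sigmoid = 1/1.0821 = 0.9241.

0.9241


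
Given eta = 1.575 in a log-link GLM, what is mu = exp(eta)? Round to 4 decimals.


The inverse log link gives:
mu = exp(1.575) = 4.8307.

4.8307


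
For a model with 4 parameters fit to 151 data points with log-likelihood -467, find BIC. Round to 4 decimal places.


k * ln(n) = 4 * ln(151) = 4 * 5.017280 = 20.069120.
-2 * loglik = -2 * (-467) = 934.
BIC = 20.069120 + 934 = 954.069120, which rounds to 954.0691.

954.0691


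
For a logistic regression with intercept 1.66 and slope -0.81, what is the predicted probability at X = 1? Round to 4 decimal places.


Linear predictor: z = 1.66 + -0.81 * 1 = 0.8500.
P = 1/(1 + exp(-0.8500)) = 1/(1 + 0.4274) = 0.7006.

0.7006


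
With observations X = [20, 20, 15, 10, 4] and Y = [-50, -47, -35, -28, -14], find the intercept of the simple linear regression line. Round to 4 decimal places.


Compute b1 = -2.1176 from the OLS formula.
With xbar = 13.8000 and ybar = -34.8000, the intercept is:
b0 = -34.8000 - -2.1176 * 13.8000 = -5.5773.

-5.5773


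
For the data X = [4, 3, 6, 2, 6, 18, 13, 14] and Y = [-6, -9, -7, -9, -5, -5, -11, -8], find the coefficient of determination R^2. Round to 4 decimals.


After computing the OLS fit (b0=-7.8024, b1=0.0367):
SSres = 31.6701, SStot = 32.0000.
R^2 = 1 - 31.6701/32.0000 = 0.0103.

0.0103


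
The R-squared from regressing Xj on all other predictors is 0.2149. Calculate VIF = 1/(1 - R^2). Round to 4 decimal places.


Denominator: 1 - 0.2149 = 0.7851.
VIF = 1 / 0.7851 = 1.2737.

1.2737


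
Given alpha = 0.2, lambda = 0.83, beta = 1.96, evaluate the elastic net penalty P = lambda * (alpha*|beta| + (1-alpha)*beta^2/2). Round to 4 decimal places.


L1 component = 0.2 * |1.96| = 0.3920.
L2 component = 0.8 * 1.96^2 / 2 = 1.5366.
Penalty = 0.83 * (0.3920 + 1.5366) = 0.83 * 1.9286 = 1.6008.

1.6008


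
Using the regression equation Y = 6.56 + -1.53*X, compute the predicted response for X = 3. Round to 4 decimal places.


Plug X = 3 into Y = 6.56 + -1.53*X:
Y = 6.56 + -4.5900 = 1.9700.

1.9700


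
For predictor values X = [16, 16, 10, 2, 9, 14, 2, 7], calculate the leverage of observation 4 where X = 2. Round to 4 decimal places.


Compute xbar = 9.5000 with n = 8 observations.
SXX = 224.0000.
Leverage = 1/8 + (2 - 9.5000)^2/224.0000 = 0.3761.

0.3761


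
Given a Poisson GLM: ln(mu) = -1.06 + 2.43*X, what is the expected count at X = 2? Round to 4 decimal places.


eta = -1.06 + 2.43 * 2 = 3.8000.
mu = exp(3.8000) = 44.7012.

44.7012


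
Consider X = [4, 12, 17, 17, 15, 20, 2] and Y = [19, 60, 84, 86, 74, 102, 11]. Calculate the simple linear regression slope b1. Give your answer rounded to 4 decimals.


First compute the means: xbar = 12.4286, ybar = 62.2857.
Then S_xx = sum((xi - xbar)^2) = 285.7143.
S_xy = sum((xi - xbar)(yi - ybar)) = 1439.1429.
b1 = S_xy / S_xx = 1439.1429 / 285.7143 = 5.0370.

5.0370


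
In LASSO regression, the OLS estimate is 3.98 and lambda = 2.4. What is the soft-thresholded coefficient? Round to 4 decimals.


Check: |3.98| = 3.98 vs lambda = 2.4.
Since |beta| > lambda, coefficient = sign(beta)*(|beta| - lambda) = 1.5800.
Soft-thresholded coefficient = 1.5800.

1.5800


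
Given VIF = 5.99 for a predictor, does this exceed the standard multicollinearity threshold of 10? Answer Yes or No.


Compare VIF = 5.99 to the threshold of 10.
5.99 < 10, so the answer is No.

No


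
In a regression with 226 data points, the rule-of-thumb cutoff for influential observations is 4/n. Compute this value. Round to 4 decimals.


Cook's distance cutoff = 4/n = 4/226.
= 0.0177.

0.0177


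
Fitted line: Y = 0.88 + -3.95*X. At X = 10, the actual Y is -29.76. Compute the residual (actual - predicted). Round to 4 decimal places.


Predicted = 0.88 + -3.95 * 10 = -38.6200.
Residual = -29.76 - -38.6200 = 8.8600.

8.8600


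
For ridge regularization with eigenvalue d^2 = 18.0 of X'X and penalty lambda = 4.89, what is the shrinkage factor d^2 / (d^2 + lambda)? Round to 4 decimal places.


Denominator = d^2 + lambda = 18.0 + 4.89 = 22.8900.
Shrinkage = 18.0 / 22.8900 = 0.7864.

0.7864


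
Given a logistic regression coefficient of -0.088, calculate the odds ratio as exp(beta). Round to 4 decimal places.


Odds ratio = exp(beta) = exp(-0.088).
= 0.9158.

0.9158


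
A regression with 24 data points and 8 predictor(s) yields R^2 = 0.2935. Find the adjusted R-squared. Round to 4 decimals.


Plug in: Adj R^2 = 1 - (1 - 0.2935) * 23/15.
= 1 - 0.7065 * 23/15
= 1 - 16.2495 / 15
= 1 - 1.0833 = -0.0833.

-0.0833


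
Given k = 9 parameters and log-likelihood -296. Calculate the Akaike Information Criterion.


AIC = 2k - 2*loglik = 2(9) - 2(-296).
= 18 + 592 = 610.

610


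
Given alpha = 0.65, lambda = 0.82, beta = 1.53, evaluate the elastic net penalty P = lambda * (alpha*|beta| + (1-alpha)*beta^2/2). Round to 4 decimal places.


alpha * |beta| = 0.65 * 1.53 = 0.9945.
(1-alpha) * beta^2/2 = 0.35 * 2.3409/2 = 0.4097.
Total = 0.82 * (0.9945 + 0.4097) = 1.1514.

1.1514


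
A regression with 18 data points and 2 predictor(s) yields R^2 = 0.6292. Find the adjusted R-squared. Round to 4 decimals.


Adjusted R^2 = 1 - (1 - R^2) * (n-1)/(n-p-1).
(1 - R^2) = 0.3708.
(n-1)/(n-p-1) = 17/15.
(1 - R^2) * (n-1) = 0.3708 * 17 = 6.3036.
Divide by (n-p-1): 6.3036 / 15 = 0.4202.
Adj R^2 = 1 - 0.4202 = 0.5798.

0.5798


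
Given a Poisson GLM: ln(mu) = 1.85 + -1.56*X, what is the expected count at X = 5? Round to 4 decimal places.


Linear predictor: eta = 1.85 + (-1.56)(5) = -5.9500.
Expected count: mu = exp(-5.9500) = 0.0026.

0.0026


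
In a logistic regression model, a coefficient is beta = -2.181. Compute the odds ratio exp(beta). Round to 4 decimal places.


The odds ratio is computed as:
OR = e^(-2.181) = 0.1129.

0.1129


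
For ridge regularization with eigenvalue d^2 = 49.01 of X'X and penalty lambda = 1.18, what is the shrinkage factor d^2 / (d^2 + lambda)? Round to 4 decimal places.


Compute the denominator: 49.01 + 1.18 = 50.1900.
Shrinkage factor = 49.01 / 50.1900 = 0.9765.

0.9765


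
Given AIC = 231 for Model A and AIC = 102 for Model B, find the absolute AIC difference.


Absolute difference = |231 - 102| = 129.
The model with lower AIC (B) is preferred.

129


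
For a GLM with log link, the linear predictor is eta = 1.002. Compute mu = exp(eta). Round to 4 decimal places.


Apply the inverse link:
mu = e^1.002 = 2.7237.

2.7237


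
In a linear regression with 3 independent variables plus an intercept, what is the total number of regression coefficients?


Including the intercept, the model has 3 predictor coefficients + 1 intercept.
Total = 4.

4


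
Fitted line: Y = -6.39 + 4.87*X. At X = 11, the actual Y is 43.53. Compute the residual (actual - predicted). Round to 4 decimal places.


Compute yhat = -6.39 + (4.87)(11) = 47.1800.
Residual = actual - predicted = 43.53 - 47.1800 = -3.6500.

-3.6500


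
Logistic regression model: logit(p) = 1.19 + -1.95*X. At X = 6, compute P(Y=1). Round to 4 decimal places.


Linear predictor: z = 1.19 + -1.95 * 6 = -10.5100.
P = 1/(1 + exp(10.5100)) = 1/(1 + 36680.4795) = 0.0000.

0.0000


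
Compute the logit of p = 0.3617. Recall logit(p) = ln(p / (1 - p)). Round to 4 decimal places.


1 - p = 0.6383.
p/(1-p) = 0.5667.
logit = ln(0.5667) = -0.5680.

-0.5680


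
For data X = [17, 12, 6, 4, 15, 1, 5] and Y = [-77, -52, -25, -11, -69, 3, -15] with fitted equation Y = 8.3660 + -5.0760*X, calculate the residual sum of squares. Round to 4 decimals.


Compute predicted values, then residuals = yi - yhat_i.
Residuals: [0.9260, 0.5460, -2.9100, 0.9380, -1.2260, -0.2900, 2.0140].
SSres = sum(residual^2) = 16.1469.

16.1469


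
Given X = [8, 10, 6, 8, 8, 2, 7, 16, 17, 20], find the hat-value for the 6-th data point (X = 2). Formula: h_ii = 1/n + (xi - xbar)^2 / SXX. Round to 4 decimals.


Mean of X: xbar = 10.2000.
SXX = 285.6000.
For X = 2: h = 1/10 + (2 - 10.2000)^2/285.6000 = 0.3354.

0.3354


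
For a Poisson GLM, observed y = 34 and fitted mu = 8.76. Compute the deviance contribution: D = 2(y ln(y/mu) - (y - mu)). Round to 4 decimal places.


y/mu = 34/8.76 = 3.881279 (approx.), and ln(34/8.76) = 1.356165.
y * ln(y/mu) = 34 * 1.356165 = 46.109610.
y - mu = 25.24.
D = 2 * (46.109610 - 25.24) = 41.739220, which rounds to 41.7392.

41.7392


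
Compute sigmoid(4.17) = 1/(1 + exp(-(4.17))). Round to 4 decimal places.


First, exp(-4.1700) = 0.0155.
Then sigma(z) = 1/(1 + 0.0155) = 0.9848.

0.9848


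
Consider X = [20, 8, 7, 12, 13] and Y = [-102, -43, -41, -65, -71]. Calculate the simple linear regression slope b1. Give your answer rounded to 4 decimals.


The sample means are xbar = 12.0000 and ybar = -64.4000.
Compute S_xx = 106.0000 and S_xy = -510.0000.
Slope b1 = S_xy / S_xx = -510.0000 / 106.0000 = -4.8113.

-4.8113


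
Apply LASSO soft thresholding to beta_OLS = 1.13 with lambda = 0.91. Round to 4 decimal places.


Check: |1.13| = 1.13 vs lambda = 0.91.
Since |beta| > lambda, coefficient = sign(beta)*(|beta| - lambda) = 0.2200.
Soft-thresholded coefficient = 0.2200.

0.2200


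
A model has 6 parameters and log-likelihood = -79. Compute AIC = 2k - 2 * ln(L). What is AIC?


AIC = 2*6 - 2*(-79).
= 12 + 158 = 170.

170


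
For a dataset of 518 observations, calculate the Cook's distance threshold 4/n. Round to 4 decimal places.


The threshold is 4/n.
4/518 = 0.0077.

0.0077


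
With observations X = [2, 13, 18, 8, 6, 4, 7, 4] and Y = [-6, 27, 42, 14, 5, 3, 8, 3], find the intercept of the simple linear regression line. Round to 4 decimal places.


First find the slope: b1 = 2.9013.
Means: xbar = 7.7500, ybar = 12.0000.
b0 = ybar - b1 * xbar = 12.0000 - 2.9013 * 7.7500 = -10.4848.

-10.4848


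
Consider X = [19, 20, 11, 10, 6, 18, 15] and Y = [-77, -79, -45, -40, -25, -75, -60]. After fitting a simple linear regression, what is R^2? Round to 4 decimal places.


Fit the OLS line: b0 = -0.7748, b1 = -3.9957.
SSres = 9.4255.
SStot = 2673.4286.
R^2 = 1 - 9.4255/2673.4286 = 0.9965.

0.9965


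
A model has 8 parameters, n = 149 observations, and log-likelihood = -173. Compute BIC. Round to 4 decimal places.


k * ln(n) = 8 * ln(149) = 8 * 5.003946 = 40.031568.
-2 * loglik = -2 * (-173) = 346.
BIC = 40.031568 + 346 = 386.031568, which rounds to 386.0316.

386.0316


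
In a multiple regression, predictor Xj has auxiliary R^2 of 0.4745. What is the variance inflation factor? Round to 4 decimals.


Using VIF = 1/(1 - R^2_j):
1 - 0.4745 = 0.5255.
VIF = 1.9029.

1.9029


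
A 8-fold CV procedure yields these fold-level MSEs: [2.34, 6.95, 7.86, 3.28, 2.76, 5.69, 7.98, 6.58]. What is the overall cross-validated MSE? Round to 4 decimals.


Total MSE across folds = 43.4400.
CV-MSE = 43.4400/8 = 5.4300.

5.4300


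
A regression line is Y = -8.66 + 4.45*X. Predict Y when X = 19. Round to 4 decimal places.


Substitute X = 19 into the equation:
Y = -8.66 + 4.45 * 19 = -8.66 + 84.5500 = 75.8900.

75.8900


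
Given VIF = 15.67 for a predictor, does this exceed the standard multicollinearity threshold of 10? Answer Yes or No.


Check: VIF = 15.67 vs threshold = 10.
Since 15.67 >= 10, the answer is Yes.

Yes


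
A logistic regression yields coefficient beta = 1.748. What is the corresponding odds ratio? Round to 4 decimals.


Odds ratio = exp(beta) = exp(1.748).
= 5.7431.

5.7431


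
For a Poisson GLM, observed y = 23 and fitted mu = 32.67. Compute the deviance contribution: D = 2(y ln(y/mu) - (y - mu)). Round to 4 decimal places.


First: ln(23/32.67) = -0.350963.
Then: 23 * -0.350963 = -8.072149.
y - mu = 23 - 32.67 = -9.67.
D = 2(-8.072149 - -9.67) = 3.195702, which rounds to 3.1957.

3.1957


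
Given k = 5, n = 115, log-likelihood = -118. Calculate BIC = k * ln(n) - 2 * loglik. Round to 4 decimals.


ln(115) = 4.744932.
k * ln(n) = 5 * 4.744932 = 23.724660.
-2L = 236.
BIC = 23.724660 + 236 = 259.724660, which rounds to 259.7247.

259.7247


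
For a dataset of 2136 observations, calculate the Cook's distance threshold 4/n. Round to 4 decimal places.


The threshold is 4/n.
4/2136 = 0.0019.

0.0019


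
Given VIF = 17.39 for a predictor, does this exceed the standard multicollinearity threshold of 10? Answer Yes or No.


Check: VIF = 17.39 vs threshold = 10.
Since 17.39 >= 10, the answer is Yes.

Yes


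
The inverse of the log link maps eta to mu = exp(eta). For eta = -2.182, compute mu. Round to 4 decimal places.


mu = exp(eta) = exp(-2.182).
= 0.1128.

0.1128


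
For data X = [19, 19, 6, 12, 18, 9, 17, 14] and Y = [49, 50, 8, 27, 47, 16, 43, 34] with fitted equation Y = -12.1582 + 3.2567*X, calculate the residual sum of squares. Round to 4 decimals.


For each point, residual = actual - predicted.
Residuals: [-0.7191, 0.2809, 0.6180, 0.0778, 0.5376, -1.1521, -0.2057, 0.5644].
Sum of squared residuals = 2.9612.

2.9612


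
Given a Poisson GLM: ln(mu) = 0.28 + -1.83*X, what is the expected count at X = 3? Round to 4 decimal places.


Compute eta = 0.28 + -1.83 * 3 = -5.2100.
Apply inverse link: mu = e^-5.2100 = 0.0055.

0.0055


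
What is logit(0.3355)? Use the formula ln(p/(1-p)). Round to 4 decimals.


The odds are p/(1-p) = 0.3355 / 0.6645 = 0.5049.
logit(p) = ln(0.5049) = -0.6834.

-0.6834


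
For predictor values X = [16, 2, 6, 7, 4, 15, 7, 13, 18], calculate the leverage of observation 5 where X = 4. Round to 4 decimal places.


Compute xbar = 9.7778 with n = 9 observations.
SXX = 267.5556.
Leverage = 1/9 + (4 - 9.7778)^2/267.5556 = 0.2359.

0.2359


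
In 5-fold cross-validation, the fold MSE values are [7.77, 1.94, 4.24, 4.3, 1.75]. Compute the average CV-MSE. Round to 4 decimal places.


Sum of fold MSEs = 20.0000.
Average = 20.0000 / 5 = 4.0000.

4.0000


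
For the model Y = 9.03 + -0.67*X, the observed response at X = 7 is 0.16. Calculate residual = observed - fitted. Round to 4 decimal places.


Predicted = 9.03 + -0.67 * 7 = 4.3400.
Residual = 0.16 - 4.3400 = -4.1800.

-4.1800


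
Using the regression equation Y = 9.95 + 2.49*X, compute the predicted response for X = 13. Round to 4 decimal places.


Predicted value:
Y = 9.95 + (2.49)(13) = 9.95 + 32.3700 = 42.3200.

42.3200


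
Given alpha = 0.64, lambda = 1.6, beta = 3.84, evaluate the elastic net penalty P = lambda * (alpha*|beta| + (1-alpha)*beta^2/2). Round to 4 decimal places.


alpha * |beta| = 0.64 * 3.84 = 2.4576.
(1-alpha) * beta^2/2 = 0.36 * 14.7456/2 = 2.6542.
Total = 1.6 * (2.4576 + 2.6542) = 8.1789.

8.1789


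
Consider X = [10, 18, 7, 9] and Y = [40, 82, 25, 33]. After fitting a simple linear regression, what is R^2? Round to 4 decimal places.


The fitted line is Y = -12.8286 + 5.2571*X.
SSres = 3.3714, SStot = 1938.0000.
R^2 = 1 - SSres/SStot = 0.9983.

0.9983


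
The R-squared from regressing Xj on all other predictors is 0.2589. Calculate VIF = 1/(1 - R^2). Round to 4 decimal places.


Denominator: 1 - 0.2589 = 0.7411.
VIF = 1 / 0.7411 = 1.3493.

1.3493


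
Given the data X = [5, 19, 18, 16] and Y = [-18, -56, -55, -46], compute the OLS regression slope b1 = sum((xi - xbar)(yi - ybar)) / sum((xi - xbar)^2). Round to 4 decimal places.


First compute the means: xbar = 14.5000, ybar = -43.7500.
Then S_xx = sum((xi - xbar)^2) = 125.0000.
S_xy = sum((xi - xbar)(yi - ybar)) = -342.5000.
b1 = S_xy / S_xx = -342.5000 / 125.0000 = -2.7400.

-2.7400


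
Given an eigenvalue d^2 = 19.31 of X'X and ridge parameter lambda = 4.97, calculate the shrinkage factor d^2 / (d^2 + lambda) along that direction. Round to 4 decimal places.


Denominator = d^2 + lambda = 19.31 + 4.97 = 24.2800.
Shrinkage = 19.31 / 24.2800 = 0.7953.

0.7953


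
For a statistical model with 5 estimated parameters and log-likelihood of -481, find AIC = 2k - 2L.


Compute:
2k = 2*5 = 10.
-2*loglik = -2*(-481) = 962.
AIC = 10 + 962 = 972.

972


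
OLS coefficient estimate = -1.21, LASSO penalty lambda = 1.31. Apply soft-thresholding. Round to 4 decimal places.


|beta_OLS| = 1.21.
lambda = 1.31.
Since |beta| <= lambda, the coefficient is set to 0.
Result = 0.0000.

0.0000
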